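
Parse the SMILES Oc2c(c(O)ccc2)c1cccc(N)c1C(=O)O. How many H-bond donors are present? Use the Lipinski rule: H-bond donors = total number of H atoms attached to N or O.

Donors: find every N or O and count the H atoms it carries.
  atom 1 (O): bond orders sum to 1 → 1 H
  atom 5 (O): bond orders sum to 1 → 1 H
  atom 14 (N): bond orders sum to 1 → 2 H
  atom 17 (O): bond orders sum to 2 → 0 H
  atom 18 (O): bond orders sum to 1 → 1 H
Lipinski HBD = 5.

5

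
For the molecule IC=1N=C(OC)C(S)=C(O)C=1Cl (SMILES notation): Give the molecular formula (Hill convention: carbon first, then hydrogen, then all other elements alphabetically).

C6H5ClINO2S

Walk through each heavy atom and fill implicit hydrogens from standard valence (C 4, N 3, O 2, S 2, halogen 1):
  atom 1: I (halogen, monovalent) → 0 H
  atom 2: C, bond orders sum to 4 (valence 4) → 0 H
  atom 3: N, bond orders sum to 3 (valence 3) → 0 H
  atom 4: C, bond orders sum to 4 (valence 4) → 0 H
  atom 5: O, bond orders sum to 2 (valence 2) → 0 H
  atom 6: C, bond orders sum to 1 (valence 4) → 3 H
  atom 7: C, bond orders sum to 4 (valence 4) → 0 H
  atom 8: S, bond orders sum to 1 (valence 2) → 1 H
  atom 9: C, bond orders sum to 4 (valence 4) → 0 H
  atom 10: O, bond orders sum to 1 (valence 2) → 1 H
  atom 11: C, bond orders sum to 4 (valence 4) → 0 H
  atom 12: Cl (halogen, monovalent) → 0 H
Totals → C:6, H:5, Cl:1, I:1, N:1, O:2, S:1.
In Hill order: C6H5ClINO2S.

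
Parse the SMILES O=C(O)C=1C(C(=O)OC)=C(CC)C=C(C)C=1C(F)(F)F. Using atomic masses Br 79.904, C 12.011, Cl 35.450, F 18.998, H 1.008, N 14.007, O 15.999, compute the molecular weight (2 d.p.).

290.24 g/mol

First, the molecular formula is C13H13F3O4 (counting implicit H from valence).
  C: 13 × 12.011 = 156.143
  F: 3 × 18.998 = 56.994
  H: 13 × 1.008 = 13.104
  O: 4 × 15.999 = 63.996
Sum: 13×12.011 + 3×18.998 + 13×1.008 + 4×15.999 = 290.237 → 290.24 g/mol.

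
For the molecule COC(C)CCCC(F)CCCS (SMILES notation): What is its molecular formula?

Walk through each heavy atom and fill implicit hydrogens from standard valence (C 4, N 3, O 2, S 2, halogen 1):
  atom 1: C, bond orders sum to 1 (valence 4) → 3 H
  atom 2: O, bond orders sum to 2 (valence 2) → 0 H
  atom 3: C, bond orders sum to 3 (valence 4) → 1 H
  atom 4: C, bond orders sum to 1 (valence 4) → 3 H
  atom 5: C, bond orders sum to 2 (valence 4) → 2 H
  atom 6: C, bond orders sum to 2 (valence 4) → 2 H
  atom 7: C, bond orders sum to 2 (valence 4) → 2 H
  atom 8: C, bond orders sum to 3 (valence 4) → 1 H
  atom 9: F (halogen, monovalent) → 0 H
  atom 10: C, bond orders sum to 2 (valence 4) → 2 H
  atom 11: C, bond orders sum to 2 (valence 4) → 2 H
  atom 12: C, bond orders sum to 2 (valence 4) → 2 H
  atom 13: S, bond orders sum to 1 (valence 2) → 1 H
Totals → C:10, H:21, F:1, O:1, S:1.
In Hill order: C10H21FOS.

C10H21FOS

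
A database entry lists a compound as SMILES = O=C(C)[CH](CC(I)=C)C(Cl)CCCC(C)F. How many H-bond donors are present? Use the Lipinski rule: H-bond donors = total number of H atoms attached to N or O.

Donors: find every N or O and count the H atoms it carries.
  atom 1 (O): bond orders sum to 2 → 0 H
Lipinski HBD = 0.

0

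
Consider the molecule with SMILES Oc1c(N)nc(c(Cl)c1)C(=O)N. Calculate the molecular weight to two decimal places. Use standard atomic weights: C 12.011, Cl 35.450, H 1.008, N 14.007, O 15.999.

First, the molecular formula is C6H6ClN3O2 (counting implicit H from valence).
  C: 6 × 12.011 = 72.066
  Cl: 1 × 35.450 = 35.450
  H: 6 × 1.008 = 6.048
  N: 3 × 14.007 = 42.021
  O: 2 × 15.999 = 31.998
Sum: 6×12.011 + 1×35.450 + 6×1.008 + 3×14.007 + 2×15.999 = 187.583 → 187.58 g/mol.

187.58 g/mol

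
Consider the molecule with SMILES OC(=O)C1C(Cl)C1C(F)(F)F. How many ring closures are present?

In SMILES, each pair of matching ring-closure digits denotes one ring-closing bond; the number of such bonds equals the number of independent rings.
Ring-closure bonds here: 1.

1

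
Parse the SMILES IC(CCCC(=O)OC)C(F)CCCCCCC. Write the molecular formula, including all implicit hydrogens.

C14H26FIO2

Walk through each heavy atom and fill implicit hydrogens from standard valence (C 4, N 3, O 2, S 2, halogen 1):
  atom 1: I (halogen, monovalent) → 0 H
  atom 2: C, bond orders sum to 3 (valence 4) → 1 H
  atom 3: C, bond orders sum to 2 (valence 4) → 2 H
  atom 4: C, bond orders sum to 2 (valence 4) → 2 H
  atom 5: C, bond orders sum to 2 (valence 4) → 2 H
  atom 6: C, bond orders sum to 4 (valence 4) → 0 H
  atom 7: O, bond orders sum to 2 (valence 2) → 0 H
  atom 8: O, bond orders sum to 2 (valence 2) → 0 H
  atom 9: C, bond orders sum to 1 (valence 4) → 3 H
  atom 10: C, bond orders sum to 3 (valence 4) → 1 H
  atom 11: F (halogen, monovalent) → 0 H
  atom 12: C, bond orders sum to 2 (valence 4) → 2 H
  atom 13: C, bond orders sum to 2 (valence 4) → 2 H
  atom 14: C, bond orders sum to 2 (valence 4) → 2 H
  atom 15: C, bond orders sum to 2 (valence 4) → 2 H
  atom 16: C, bond orders sum to 2 (valence 4) → 2 H
  atom 17: C, bond orders sum to 2 (valence 4) → 2 H
  atom 18: C, bond orders sum to 1 (valence 4) → 3 H
Totals → C:14, H:26, F:1, I:1, O:2.
In Hill order: C14H26FIO2.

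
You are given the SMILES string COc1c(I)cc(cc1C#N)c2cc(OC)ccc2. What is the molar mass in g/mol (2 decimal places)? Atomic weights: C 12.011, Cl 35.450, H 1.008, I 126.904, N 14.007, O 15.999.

365.17 g/mol

First, the molecular formula is C15H12INO2 (counting implicit H from valence).
  C: 15 × 12.011 = 180.165
  H: 12 × 1.008 = 12.096
  I: 1 × 126.904 = 126.904
  N: 1 × 14.007 = 14.007
  O: 2 × 15.999 = 31.998
Sum: 15×12.011 + 12×1.008 + 1×126.904 + 1×14.007 + 2×15.999 = 365.170 → 365.17 g/mol.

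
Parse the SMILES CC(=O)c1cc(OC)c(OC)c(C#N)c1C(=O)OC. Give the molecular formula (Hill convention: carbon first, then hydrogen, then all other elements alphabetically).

C13H13NO5

Walk through each heavy atom and fill implicit hydrogens from standard valence (C 4, N 3, O 2, S 2, halogen 1); for lowercase aromatic atoms, an aromatic c carries 1 H when it has two neighbours and 0 H with three, and aromatic n carries 0 H:
  atom 1: C, bond orders sum to 1 (valence 4) → 3 H
  atom 2: C, bond orders sum to 4 (valence 4) → 0 H
  atom 3: O, bond orders sum to 2 (valence 2) → 0 H
  atom 4: aromatic c, 3 neighbours → 0 H
  atom 5: aromatic c, 2 neighbours → 1 H
  atom 6: aromatic c, 3 neighbours → 0 H
  atom 7: O, bond orders sum to 2 (valence 2) → 0 H
  atom 8: C, bond orders sum to 1 (valence 4) → 3 H
  atom 9: aromatic c, 3 neighbours → 0 H
  atom 10: O, bond orders sum to 2 (valence 2) → 0 H
  atom 11: C, bond orders sum to 1 (valence 4) → 3 H
  atom 12: aromatic c, 3 neighbours → 0 H
  atom 13: C, bond orders sum to 4 (valence 4) → 0 H
  atom 14: N, bond orders sum to 3 (valence 3) → 0 H
  atom 15: aromatic c, 3 neighbours → 0 H
  atom 16: C, bond orders sum to 4 (valence 4) → 0 H
  atom 17: O, bond orders sum to 2 (valence 2) → 0 H
  atom 18: O, bond orders sum to 2 (valence 2) → 0 H
  atom 19: C, bond orders sum to 1 (valence 4) → 3 H
Totals → C:13, H:13, N:1, O:5.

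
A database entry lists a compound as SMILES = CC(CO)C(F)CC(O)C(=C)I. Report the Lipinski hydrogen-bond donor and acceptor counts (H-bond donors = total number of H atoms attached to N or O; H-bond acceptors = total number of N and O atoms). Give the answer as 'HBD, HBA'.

2, 2

Donors: find every N or O and count the H atoms it carries.
  atom 4 (O): bond orders sum to 1 → 1 H
  atom 9 (O): bond orders sum to 1 → 1 H
Lipinski HBD = 2.
Acceptors: N atoms = 0, O atoms = 2 → HBA = 2.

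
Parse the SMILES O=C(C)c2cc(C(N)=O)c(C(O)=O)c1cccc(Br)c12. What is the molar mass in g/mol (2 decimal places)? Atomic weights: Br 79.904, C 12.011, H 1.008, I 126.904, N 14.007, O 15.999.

336.14 g/mol

First, the molecular formula is C14H10BrNO4 (counting implicit H from valence).
  Br: 1 × 79.904 = 79.904
  C: 14 × 12.011 = 168.154
  H: 10 × 1.008 = 10.080
  N: 1 × 14.007 = 14.007
  O: 4 × 15.999 = 63.996
Sum: 1×79.904 + 14×12.011 + 10×1.008 + 1×14.007 + 4×15.999 = 336.141 → 336.14 g/mol.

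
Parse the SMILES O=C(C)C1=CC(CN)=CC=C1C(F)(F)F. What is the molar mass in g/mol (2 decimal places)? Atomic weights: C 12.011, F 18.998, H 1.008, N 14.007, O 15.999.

217.19 g/mol

First, the molecular formula is C10H10F3NO (counting implicit H from valence).
  C: 10 × 12.011 = 120.110
  F: 3 × 18.998 = 56.994
  H: 10 × 1.008 = 10.080
  N: 1 × 14.007 = 14.007
  O: 1 × 15.999 = 15.999
Sum: 10×12.011 + 3×18.998 + 10×1.008 + 1×14.007 + 1×15.999 = 217.190 → 217.19 g/mol.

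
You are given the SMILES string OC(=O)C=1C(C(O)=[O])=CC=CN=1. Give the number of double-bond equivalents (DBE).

Molecular formula: C7H5NO4.
DoU = (2C + 2 + N − H − X) / 2, where X is the halogen count and O/S are ignored.
    = (2·7 + 2 + 1 − 5 − 0) / 2 = 12 / 2 = 6.

6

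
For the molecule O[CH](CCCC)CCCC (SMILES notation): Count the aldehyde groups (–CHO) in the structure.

0

Scan the SMILES for the aldehyde motif — none present.
Groups that are present: 1 hydroxyl.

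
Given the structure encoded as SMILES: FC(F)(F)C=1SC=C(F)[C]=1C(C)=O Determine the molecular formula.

Walk through each heavy atom and fill implicit hydrogens from standard valence (C 4, N 3, O 2, S 2, halogen 1):
  atom 1: F (halogen, monovalent) → 0 H
  atom 2: C, bond orders sum to 4 (valence 4) → 0 H
  atom 3: F (halogen, monovalent) → 0 H
  atom 4: F (halogen, monovalent) → 0 H
  atom 5: C, bond orders sum to 4 (valence 4) → 0 H
  atom 6: S, bond orders sum to 2 (valence 2) → 0 H
  atom 7: C, bond orders sum to 3 (valence 4) → 1 H
  atom 8: C, bond orders sum to 4 (valence 4) → 0 H
  atom 9: F (halogen, monovalent) → 0 H
  atom 10: C with explicit H count 0
  atom 11: C, bond orders sum to 4 (valence 4) → 0 H
  atom 12: C, bond orders sum to 1 (valence 4) → 3 H
  atom 13: O, bond orders sum to 2 (valence 2) → 0 H
Totals → C:7, H:4, F:4, O:1, S:1.
In Hill order: C7H4F4OS.

C7H4F4OS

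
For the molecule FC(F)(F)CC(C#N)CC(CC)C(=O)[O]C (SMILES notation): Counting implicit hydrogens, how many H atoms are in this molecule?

14

Walk through each heavy atom and fill implicit hydrogens from standard valence (C 4, N 3, O 2, S 2, halogen 1):
  atom 1: F (halogen, monovalent) → 0 H
  atom 2: C, bond orders sum to 4 (valence 4) → 0 H
  atom 3: F (halogen, monovalent) → 0 H
  atom 4: F (halogen, monovalent) → 0 H
  atom 5: C, bond orders sum to 2 (valence 4) → 2 H
  atom 6: C, bond orders sum to 3 (valence 4) → 1 H
  atom 7: C, bond orders sum to 4 (valence 4) → 0 H
  atom 8: N, bond orders sum to 3 (valence 3) → 0 H
  atom 9: C, bond orders sum to 2 (valence 4) → 2 H
  atom 10: C, bond orders sum to 3 (valence 4) → 1 H
  atom 11: C, bond orders sum to 2 (valence 4) → 2 H
  atom 12: C, bond orders sum to 1 (valence 4) → 3 H
  atom 13: C, bond orders sum to 4 (valence 4) → 0 H
  atom 14: O, bond orders sum to 2 (valence 2) → 0 H
  atom 15: O with explicit H count 0
  atom 16: C, bond orders sum to 1 (valence 4) → 3 H
Total hydrogens: 14.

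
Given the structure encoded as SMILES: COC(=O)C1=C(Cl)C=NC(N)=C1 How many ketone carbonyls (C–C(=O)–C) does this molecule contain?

Scan the SMILES for the ketone motif — none present.
Groups that are present: 1 ester, 1 primary amine.

0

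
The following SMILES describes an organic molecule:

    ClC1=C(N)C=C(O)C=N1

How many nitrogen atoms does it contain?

2

Scan the SMILES for N atoms (remember two-letter symbols like Cl and Br are single atoms).
Nitrogen count: 2.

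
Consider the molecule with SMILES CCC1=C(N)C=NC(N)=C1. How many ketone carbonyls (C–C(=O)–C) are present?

0

Scan the SMILES for the ketone motif — none present.
Groups that are present: 2 primary amine.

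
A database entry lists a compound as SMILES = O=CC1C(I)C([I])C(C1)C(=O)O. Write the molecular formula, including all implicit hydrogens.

Walk through each heavy atom and fill implicit hydrogens from standard valence (C 4, N 3, O 2, S 2, halogen 1):
  atom 1: O, bond orders sum to 2 (valence 2) → 0 H
  atom 2: C, bond orders sum to 3 (valence 4) → 1 H
  atom 3: C, bond orders sum to 3 (valence 4) → 1 H
  atom 4: C, bond orders sum to 3 (valence 4) → 1 H
  atom 5: I (halogen, monovalent) → 0 H
  atom 6: C, bond orders sum to 3 (valence 4) → 1 H
  atom 7: I with explicit H count 0
  atom 8: C, bond orders sum to 3 (valence 4) → 1 H
  atom 9: C, bond orders sum to 2 (valence 4) → 2 H
  atom 10: C, bond orders sum to 4 (valence 4) → 0 H
  atom 11: O, bond orders sum to 2 (valence 2) → 0 H
  atom 12: O, bond orders sum to 1 (valence 2) → 1 H
Totals → C:7, H:8, I:2, O:3.
In Hill order: C7H8I2O3.

C7H8I2O3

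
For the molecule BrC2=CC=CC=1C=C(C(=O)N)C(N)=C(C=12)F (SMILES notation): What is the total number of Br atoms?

Scan the SMILES for Br atoms (remember two-letter symbols like Cl and Br are single atoms).
Bromine count: 1.

1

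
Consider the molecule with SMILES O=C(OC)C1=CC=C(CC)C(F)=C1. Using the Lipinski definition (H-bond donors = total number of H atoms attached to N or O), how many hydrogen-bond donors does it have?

0

Donors: find every N or O and count the H atoms it carries.
  atom 1 (O): bond orders sum to 2 → 0 H
  atom 3 (O): bond orders sum to 2 → 0 H
Lipinski HBD = 0.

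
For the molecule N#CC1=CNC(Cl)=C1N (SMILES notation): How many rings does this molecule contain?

In SMILES, each pair of matching ring-closure digits denotes one ring-closing bond; the number of such bonds equals the number of independent rings.
Ring-closure bonds here: 1.

1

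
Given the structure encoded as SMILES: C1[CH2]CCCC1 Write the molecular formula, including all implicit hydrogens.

Walk through each heavy atom and fill implicit hydrogens from standard valence (C 4, N 3, O 2, S 2, halogen 1):
  atom 1: C, bond orders sum to 2 (valence 4) → 2 H
  atom 2: C with explicit H count 2
  atom 3: C, bond orders sum to 2 (valence 4) → 2 H
  atom 4: C, bond orders sum to 2 (valence 4) → 2 H
  atom 5: C, bond orders sum to 2 (valence 4) → 2 H
  atom 6: C, bond orders sum to 2 (valence 4) → 2 H
Totals → C:6, H:12.

C6H12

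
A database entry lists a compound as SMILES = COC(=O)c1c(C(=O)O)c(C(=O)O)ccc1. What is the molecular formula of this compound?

C10H8O6

Walk through each heavy atom and fill implicit hydrogens from standard valence (C 4, N 3, O 2, S 2, halogen 1); for lowercase aromatic atoms, an aromatic c carries 1 H when it has two neighbours and 0 H with three, and aromatic n carries 0 H:
  atom 1: C, bond orders sum to 1 (valence 4) → 3 H
  atom 2: O, bond orders sum to 2 (valence 2) → 0 H
  atom 3: C, bond orders sum to 4 (valence 4) → 0 H
  atom 4: O, bond orders sum to 2 (valence 2) → 0 H
  atom 5: aromatic c, 3 neighbours → 0 H
  atom 6: aromatic c, 3 neighbours → 0 H
  atom 7: C, bond orders sum to 4 (valence 4) → 0 H
  atom 8: O, bond orders sum to 2 (valence 2) → 0 H
  atom 9: O, bond orders sum to 1 (valence 2) → 1 H
  atom 10: aromatic c, 3 neighbours → 0 H
  atom 11: C, bond orders sum to 4 (valence 4) → 0 H
  atom 12: O, bond orders sum to 2 (valence 2) → 0 H
  atom 13: O, bond orders sum to 1 (valence 2) → 1 H
  atom 14: aromatic c, 2 neighbours → 1 H
  atom 15: aromatic c, 2 neighbours → 1 H
  atom 16: aromatic c, 2 neighbours → 1 H
Totals → C:10, H:8, O:6.
In Hill order: C10H8O6.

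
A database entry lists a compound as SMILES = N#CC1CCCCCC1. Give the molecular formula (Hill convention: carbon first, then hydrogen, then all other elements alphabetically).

C8H13N

Walk through each heavy atom and fill implicit hydrogens from standard valence (C 4, N 3, O 2, S 2, halogen 1):
  atom 1: N, bond orders sum to 3 (valence 3) → 0 H
  atom 2: C, bond orders sum to 4 (valence 4) → 0 H
  atom 3: C, bond orders sum to 3 (valence 4) → 1 H
  atom 4: C, bond orders sum to 2 (valence 4) → 2 H
  atom 5: C, bond orders sum to 2 (valence 4) → 2 H
  atom 6: C, bond orders sum to 2 (valence 4) → 2 H
  atom 7: C, bond orders sum to 2 (valence 4) → 2 H
  atom 8: C, bond orders sum to 2 (valence 4) → 2 H
  atom 9: C, bond orders sum to 2 (valence 4) → 2 H
Totals → C:8, H:13, N:1.
In Hill order: C8H13N.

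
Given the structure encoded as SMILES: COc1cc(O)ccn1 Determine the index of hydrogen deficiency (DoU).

4

Molecular formula: C6H7NO2.
DoU = (2C + 2 + N − H − X) / 2, where X is the halogen count and O/S are ignored.
    = (2·6 + 2 + 1 − 7 − 0) / 2 = 8 / 2 = 4.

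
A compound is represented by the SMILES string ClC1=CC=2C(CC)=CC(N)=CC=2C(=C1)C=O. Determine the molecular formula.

C13H12ClNO

Walk through each heavy atom and fill implicit hydrogens from standard valence (C 4, N 3, O 2, S 2, halogen 1):
  atom 1: Cl (halogen, monovalent) → 0 H
  atom 2: C, bond orders sum to 4 (valence 4) → 0 H
  atom 3: C, bond orders sum to 3 (valence 4) → 1 H
  atom 4: C, bond orders sum to 4 (valence 4) → 0 H
  atom 5: C, bond orders sum to 4 (valence 4) → 0 H
  atom 6: C, bond orders sum to 2 (valence 4) → 2 H
  atom 7: C, bond orders sum to 1 (valence 4) → 3 H
  atom 8: C, bond orders sum to 3 (valence 4) → 1 H
  atom 9: C, bond orders sum to 4 (valence 4) → 0 H
  atom 10: N, bond orders sum to 1 (valence 3) → 2 H
  atom 11: C, bond orders sum to 3 (valence 4) → 1 H
  atom 12: C, bond orders sum to 4 (valence 4) → 0 H
  atom 13: C, bond orders sum to 4 (valence 4) → 0 H
  atom 14: C, bond orders sum to 3 (valence 4) → 1 H
  atom 15: C, bond orders sum to 3 (valence 4) → 1 H
  atom 16: O, bond orders sum to 2 (valence 2) → 0 H
Totals → C:13, H:12, Cl:1, N:1, O:1.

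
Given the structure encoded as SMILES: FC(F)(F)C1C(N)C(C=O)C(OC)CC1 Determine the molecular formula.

C9H14F3NO2

Walk through each heavy atom and fill implicit hydrogens from standard valence (C 4, N 3, O 2, S 2, halogen 1):
  atom 1: F (halogen, monovalent) → 0 H
  atom 2: C, bond orders sum to 4 (valence 4) → 0 H
  atom 3: F (halogen, monovalent) → 0 H
  atom 4: F (halogen, monovalent) → 0 H
  atom 5: C, bond orders sum to 3 (valence 4) → 1 H
  atom 6: C, bond orders sum to 3 (valence 4) → 1 H
  atom 7: N, bond orders sum to 1 (valence 3) → 2 H
  atom 8: C, bond orders sum to 3 (valence 4) → 1 H
  atom 9: C, bond orders sum to 3 (valence 4) → 1 H
  atom 10: O, bond orders sum to 2 (valence 2) → 0 H
  atom 11: C, bond orders sum to 3 (valence 4) → 1 H
  atom 12: O, bond orders sum to 2 (valence 2) → 0 H
  atom 13: C, bond orders sum to 1 (valence 4) → 3 H
  atom 14: C, bond orders sum to 2 (valence 4) → 2 H
  atom 15: C, bond orders sum to 2 (valence 4) → 2 H
Totals → C:9, H:14, F:3, N:1, O:2.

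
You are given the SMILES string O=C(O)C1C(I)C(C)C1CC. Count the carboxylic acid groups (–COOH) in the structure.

The carboxylic acid motif appears at heavy-atom position 2 in the SMILES.
Carboxylic acid count: 1.

1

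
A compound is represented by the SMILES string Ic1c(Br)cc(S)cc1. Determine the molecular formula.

Walk through each heavy atom and fill implicit hydrogens from standard valence (C 4, N 3, O 2, S 2, halogen 1); for lowercase aromatic atoms, an aromatic c carries 1 H when it has two neighbours and 0 H with three, and aromatic n carries 0 H:
  atom 1: I (halogen, monovalent) → 0 H
  atom 2: aromatic c, 3 neighbours → 0 H
  atom 3: aromatic c, 3 neighbours → 0 H
  atom 4: Br (halogen, monovalent) → 0 H
  atom 5: aromatic c, 2 neighbours → 1 H
  atom 6: aromatic c, 3 neighbours → 0 H
  atom 7: S, bond orders sum to 1 (valence 2) → 1 H
  atom 8: aromatic c, 2 neighbours → 1 H
  atom 9: aromatic c, 2 neighbours → 1 H
Totals → C:6, H:4, Br:1, I:1, S:1.

C6H4BrIS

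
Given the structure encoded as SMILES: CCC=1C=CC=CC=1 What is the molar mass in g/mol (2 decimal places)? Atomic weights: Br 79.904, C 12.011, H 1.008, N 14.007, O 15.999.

106.17 g/mol

First, the molecular formula is C8H10 (counting implicit H from valence).
  C: 8 × 12.011 = 96.088
  H: 10 × 1.008 = 10.080
Sum: 8×12.011 + 10×1.008 = 106.168 → 106.17 g/mol.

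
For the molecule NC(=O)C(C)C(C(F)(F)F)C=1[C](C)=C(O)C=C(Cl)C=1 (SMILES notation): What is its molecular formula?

Walk through each heavy atom and fill implicit hydrogens from standard valence (C 4, N 3, O 2, S 2, halogen 1):
  atom 1: N, bond orders sum to 1 (valence 3) → 2 H
  atom 2: C, bond orders sum to 4 (valence 4) → 0 H
  atom 3: O, bond orders sum to 2 (valence 2) → 0 H
  atom 4: C, bond orders sum to 3 (valence 4) → 1 H
  atom 5: C, bond orders sum to 1 (valence 4) → 3 H
  atom 6: C, bond orders sum to 3 (valence 4) → 1 H
  atom 7: C, bond orders sum to 4 (valence 4) → 0 H
  atom 8: F (halogen, monovalent) → 0 H
  atom 9: F (halogen, monovalent) → 0 H
  atom 10: F (halogen, monovalent) → 0 H
  atom 11: C, bond orders sum to 4 (valence 4) → 0 H
  atom 12: C with explicit H count 0
  atom 13: C, bond orders sum to 1 (valence 4) → 3 H
  atom 14: C, bond orders sum to 4 (valence 4) → 0 H
  atom 15: O, bond orders sum to 1 (valence 2) → 1 H
  atom 16: C, bond orders sum to 3 (valence 4) → 1 H
  atom 17: C, bond orders sum to 4 (valence 4) → 0 H
  atom 18: Cl (halogen, monovalent) → 0 H
  atom 19: C, bond orders sum to 3 (valence 4) → 1 H
Totals → C:12, H:13, Cl:1, F:3, N:1, O:2.

C12H13ClF3NO2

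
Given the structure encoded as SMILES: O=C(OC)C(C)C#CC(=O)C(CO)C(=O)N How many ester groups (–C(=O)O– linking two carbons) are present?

The ester motif appears at heavy-atom position 2 in the SMILES.
Other groups present: 1 alkyne, 1 amide, 1 hydroxyl, 1 ketone.
Ester count: 1.

1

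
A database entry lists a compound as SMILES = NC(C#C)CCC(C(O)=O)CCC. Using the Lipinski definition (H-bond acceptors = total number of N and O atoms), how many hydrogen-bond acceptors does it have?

N atoms: 1; O atoms: 2.
Lipinski HBA = 1 + 2 = 3.

3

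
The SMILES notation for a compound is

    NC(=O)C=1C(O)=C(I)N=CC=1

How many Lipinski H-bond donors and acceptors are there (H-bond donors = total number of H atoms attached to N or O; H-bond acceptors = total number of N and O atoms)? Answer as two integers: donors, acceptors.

3, 4

Donors: find every N or O and count the H atoms it carries.
  atom 1 (N): bond orders sum to 1 → 2 H
  atom 3 (O): bond orders sum to 2 → 0 H
  atom 6 (O): bond orders sum to 1 → 1 H
  atom 9 (N): bond orders sum to 3 → 0 H
Lipinski HBD = 3.
Acceptors: N atoms = 2, O atoms = 2 → HBA = 4.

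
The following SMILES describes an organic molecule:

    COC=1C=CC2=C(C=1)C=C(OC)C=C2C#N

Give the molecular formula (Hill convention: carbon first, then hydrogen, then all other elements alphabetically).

C13H11NO2

Walk through each heavy atom and fill implicit hydrogens from standard valence (C 4, N 3, O 2, S 2, halogen 1):
  atom 1: C, bond orders sum to 1 (valence 4) → 3 H
  atom 2: O, bond orders sum to 2 (valence 2) → 0 H
  atom 3: C, bond orders sum to 4 (valence 4) → 0 H
  atom 4: C, bond orders sum to 3 (valence 4) → 1 H
  atom 5: C, bond orders sum to 3 (valence 4) → 1 H
  atom 6: C, bond orders sum to 4 (valence 4) → 0 H
  atom 7: C, bond orders sum to 4 (valence 4) → 0 H
  atom 8: C, bond orders sum to 3 (valence 4) → 1 H
  atom 9: C, bond orders sum to 3 (valence 4) → 1 H
  atom 10: C, bond orders sum to 4 (valence 4) → 0 H
  atom 11: O, bond orders sum to 2 (valence 2) → 0 H
  atom 12: C, bond orders sum to 1 (valence 4) → 3 H
  atom 13: C, bond orders sum to 3 (valence 4) → 1 H
  atom 14: C, bond orders sum to 4 (valence 4) → 0 H
  atom 15: C, bond orders sum to 4 (valence 4) → 0 H
  atom 16: N, bond orders sum to 3 (valence 3) → 0 H
Totals → C:13, H:11, N:1, O:2.
In Hill order: C13H11NO2.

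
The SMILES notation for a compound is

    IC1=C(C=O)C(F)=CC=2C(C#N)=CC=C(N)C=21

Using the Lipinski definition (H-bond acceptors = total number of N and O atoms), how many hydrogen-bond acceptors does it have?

N atoms: 2; O atoms: 1.
Lipinski HBA = 2 + 1 = 3.

3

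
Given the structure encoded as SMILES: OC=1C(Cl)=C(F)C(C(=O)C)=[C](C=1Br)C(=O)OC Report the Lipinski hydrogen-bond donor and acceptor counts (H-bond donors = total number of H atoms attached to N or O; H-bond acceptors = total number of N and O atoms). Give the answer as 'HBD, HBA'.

1, 4

Donors: find every N or O and count the H atoms it carries.
  atom 1 (O): bond orders sum to 1 → 1 H
  atom 9 (O): bond orders sum to 2 → 0 H
  atom 15 (O): bond orders sum to 2 → 0 H
  atom 16 (O): bond orders sum to 2 → 0 H
Lipinski HBD = 1.
Acceptors: N atoms = 0, O atoms = 4 → HBA = 4.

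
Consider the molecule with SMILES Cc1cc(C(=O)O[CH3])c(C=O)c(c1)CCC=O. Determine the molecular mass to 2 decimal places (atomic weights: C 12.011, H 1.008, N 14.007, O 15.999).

First, the molecular formula is C13H14O4 (counting implicit H from valence).
  C: 13 × 12.011 = 156.143
  H: 14 × 1.008 = 14.112
  O: 4 × 15.999 = 63.996
Sum: 13×12.011 + 14×1.008 + 4×15.999 = 234.251 → 234.25 g/mol.

234.25 g/mol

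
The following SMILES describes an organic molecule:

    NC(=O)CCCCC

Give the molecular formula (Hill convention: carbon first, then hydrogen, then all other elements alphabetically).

C6H13NO

Walk through each heavy atom and fill implicit hydrogens from standard valence (C 4, N 3, O 2, S 2, halogen 1):
  atom 1: N, bond orders sum to 1 (valence 3) → 2 H
  atom 2: C, bond orders sum to 4 (valence 4) → 0 H
  atom 3: O, bond orders sum to 2 (valence 2) → 0 H
  atom 4: C, bond orders sum to 2 (valence 4) → 2 H
  atom 5: C, bond orders sum to 2 (valence 4) → 2 H
  atom 6: C, bond orders sum to 2 (valence 4) → 2 H
  atom 7: C, bond orders sum to 2 (valence 4) → 2 H
  atom 8: C, bond orders sum to 1 (valence 4) → 3 H
Totals → C:6, H:13, N:1, O:1.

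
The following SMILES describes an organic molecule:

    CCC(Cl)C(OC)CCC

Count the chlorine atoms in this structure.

1

Scan the SMILES for Cl atoms (remember two-letter symbols like Cl and Br are single atoms).
Chlorine count: 1.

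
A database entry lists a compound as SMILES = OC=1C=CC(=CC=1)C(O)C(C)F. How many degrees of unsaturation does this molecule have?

4

Molecular formula: C9H11FO2.
DoU = (2C + 2 + N − H − X) / 2, where X is the halogen count and O/S are ignored.
    = (2·9 + 2 + 0 − 11 − 1) / 2 = 8 / 2 = 4.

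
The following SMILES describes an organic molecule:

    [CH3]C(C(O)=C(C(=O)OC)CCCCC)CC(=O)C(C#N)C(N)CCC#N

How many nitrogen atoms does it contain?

Scan the SMILES for N atoms (remember two-letter symbols like Cl and Br are single atoms).
Nitrogen count: 3.

3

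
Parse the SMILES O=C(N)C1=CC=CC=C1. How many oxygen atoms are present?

1

Scan the SMILES for O atoms (remember two-letter symbols like Cl and Br are single atoms).
Oxygen count: 1.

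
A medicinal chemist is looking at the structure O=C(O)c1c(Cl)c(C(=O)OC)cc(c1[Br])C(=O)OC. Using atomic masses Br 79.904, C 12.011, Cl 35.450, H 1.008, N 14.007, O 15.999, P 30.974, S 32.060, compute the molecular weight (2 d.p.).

First, the molecular formula is C11H8BrClO6 (counting implicit H from valence).
  Br: 1 × 79.904 = 79.904
  C: 11 × 12.011 = 132.121
  Cl: 1 × 35.450 = 35.450
  H: 8 × 1.008 = 8.064
  O: 6 × 15.999 = 95.994
Sum: 1×79.904 + 11×12.011 + 1×35.450 + 8×1.008 + 6×15.999 = 351.533 → 351.53 g/mol.

351.53 g/mol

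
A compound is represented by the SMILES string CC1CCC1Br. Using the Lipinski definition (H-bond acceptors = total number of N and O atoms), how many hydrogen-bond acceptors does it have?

0

N atoms: 0; O atoms: 0.
Lipinski HBA = 0 + 0 = 0.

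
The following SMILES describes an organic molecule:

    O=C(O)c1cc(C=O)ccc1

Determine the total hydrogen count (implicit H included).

Walk through each heavy atom and fill implicit hydrogens from standard valence (C 4, N 3, O 2, S 2, halogen 1); for lowercase aromatic atoms, an aromatic c carries 1 H when it has two neighbours and 0 H with three, and aromatic n carries 0 H:
  atom 1: O, bond orders sum to 2 (valence 2) → 0 H
  atom 2: C, bond orders sum to 4 (valence 4) → 0 H
  atom 3: O, bond orders sum to 1 (valence 2) → 1 H
  atom 4: aromatic c, 3 neighbours → 0 H
  atom 5: aromatic c, 2 neighbours → 1 H
  atom 6: aromatic c, 3 neighbours → 0 H
  atom 7: C, bond orders sum to 3 (valence 4) → 1 H
  atom 8: O, bond orders sum to 2 (valence 2) → 0 H
  atom 9: aromatic c, 2 neighbours → 1 H
  atom 10: aromatic c, 2 neighbours → 1 H
  atom 11: aromatic c, 2 neighbours → 1 H
Total hydrogens: 6.

6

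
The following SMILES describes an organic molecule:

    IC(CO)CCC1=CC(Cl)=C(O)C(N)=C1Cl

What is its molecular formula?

Walk through each heavy atom and fill implicit hydrogens from standard valence (C 4, N 3, O 2, S 2, halogen 1):
  atom 1: I (halogen, monovalent) → 0 H
  atom 2: C, bond orders sum to 3 (valence 4) → 1 H
  atom 3: C, bond orders sum to 2 (valence 4) → 2 H
  atom 4: O, bond orders sum to 1 (valence 2) → 1 H
  atom 5: C, bond orders sum to 2 (valence 4) → 2 H
  atom 6: C, bond orders sum to 2 (valence 4) → 2 H
  atom 7: C, bond orders sum to 4 (valence 4) → 0 H
  atom 8: C, bond orders sum to 3 (valence 4) → 1 H
  atom 9: C, bond orders sum to 4 (valence 4) → 0 H
  atom 10: Cl (halogen, monovalent) → 0 H
  atom 11: C, bond orders sum to 4 (valence 4) → 0 H
  atom 12: O, bond orders sum to 1 (valence 2) → 1 H
  atom 13: C, bond orders sum to 4 (valence 4) → 0 H
  atom 14: N, bond orders sum to 1 (valence 3) → 2 H
  atom 15: C, bond orders sum to 4 (valence 4) → 0 H
  atom 16: Cl (halogen, monovalent) → 0 H
Totals → C:10, H:12, Cl:2, I:1, N:1, O:2.
In Hill order: C10H12Cl2INO2.

C10H12Cl2INO2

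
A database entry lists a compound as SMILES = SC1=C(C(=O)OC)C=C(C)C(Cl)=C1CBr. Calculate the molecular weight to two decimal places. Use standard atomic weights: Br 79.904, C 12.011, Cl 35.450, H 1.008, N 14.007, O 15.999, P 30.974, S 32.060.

309.60 g/mol

First, the molecular formula is C10H10BrClO2S (counting implicit H from valence).
  Br: 1 × 79.904 = 79.904
  C: 10 × 12.011 = 120.110
  Cl: 1 × 35.450 = 35.450
  H: 10 × 1.008 = 10.080
  O: 2 × 15.999 = 31.998
  S: 1 × 32.060 = 32.060
Sum: 1×79.904 + 10×12.011 + 1×35.450 + 10×1.008 + 2×15.999 + 1×32.060 = 309.602 → 309.60 g/mol.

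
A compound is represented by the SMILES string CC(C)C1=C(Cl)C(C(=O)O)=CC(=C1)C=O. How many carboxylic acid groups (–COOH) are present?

The carboxylic acid motif appears at heavy-atom position 8 in the SMILES.
Other groups present: 1 aldehyde.
Carboxylic acid count: 1.

1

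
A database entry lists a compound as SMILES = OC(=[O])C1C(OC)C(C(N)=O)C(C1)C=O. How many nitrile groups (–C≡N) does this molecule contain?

0

Scan the SMILES for the nitrile motif — none present.
Groups that are present: 1 aldehyde, 1 amide, 1 carboxylic acid, 1 ether.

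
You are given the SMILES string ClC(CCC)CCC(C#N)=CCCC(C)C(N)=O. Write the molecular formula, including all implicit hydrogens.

Walk through each heavy atom and fill implicit hydrogens from standard valence (C 4, N 3, O 2, S 2, halogen 1):
  atom 1: Cl (halogen, monovalent) → 0 H
  atom 2: C, bond orders sum to 3 (valence 4) → 1 H
  atom 3: C, bond orders sum to 2 (valence 4) → 2 H
  atom 4: C, bond orders sum to 2 (valence 4) → 2 H
  atom 5: C, bond orders sum to 1 (valence 4) → 3 H
  atom 6: C, bond orders sum to 2 (valence 4) → 2 H
  atom 7: C, bond orders sum to 2 (valence 4) → 2 H
  atom 8: C, bond orders sum to 4 (valence 4) → 0 H
  atom 9: C, bond orders sum to 4 (valence 4) → 0 H
  atom 10: N, bond orders sum to 3 (valence 3) → 0 H
  atom 11: C, bond orders sum to 3 (valence 4) → 1 H
  atom 12: C, bond orders sum to 2 (valence 4) → 2 H
  atom 13: C, bond orders sum to 2 (valence 4) → 2 H
  atom 14: C, bond orders sum to 3 (valence 4) → 1 H
  atom 15: C, bond orders sum to 1 (valence 4) → 3 H
  atom 16: C, bond orders sum to 4 (valence 4) → 0 H
  atom 17: N, bond orders sum to 1 (valence 3) → 2 H
  atom 18: O, bond orders sum to 2 (valence 2) → 0 H
Totals → C:14, H:23, Cl:1, N:2, O:1.

C14H23ClN2O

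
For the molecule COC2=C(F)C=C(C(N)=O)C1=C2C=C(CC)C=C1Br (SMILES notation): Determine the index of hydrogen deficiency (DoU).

Molecular formula: C14H13BrFNO2.
DoU = (2C + 2 + N − H − X) / 2, where X is the halogen count and O/S are ignored.
    = (2·14 + 2 + 1 − 13 − 2) / 2 = 16 / 2 = 8.

8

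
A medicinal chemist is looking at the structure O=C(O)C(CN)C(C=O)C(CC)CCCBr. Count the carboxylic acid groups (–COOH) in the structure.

The carboxylic acid motif appears at heavy-atom position 2 in the SMILES.
Other groups present: 1 aldehyde, 1 primary amine.
Carboxylic acid count: 1.

1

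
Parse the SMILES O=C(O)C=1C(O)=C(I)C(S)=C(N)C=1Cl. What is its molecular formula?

C7H5ClINO3S

Walk through each heavy atom and fill implicit hydrogens from standard valence (C 4, N 3, O 2, S 2, halogen 1):
  atom 1: O, bond orders sum to 2 (valence 2) → 0 H
  atom 2: C, bond orders sum to 4 (valence 4) → 0 H
  atom 3: O, bond orders sum to 1 (valence 2) → 1 H
  atom 4: C, bond orders sum to 4 (valence 4) → 0 H
  atom 5: C, bond orders sum to 4 (valence 4) → 0 H
  atom 6: O, bond orders sum to 1 (valence 2) → 1 H
  atom 7: C, bond orders sum to 4 (valence 4) → 0 H
  atom 8: I (halogen, monovalent) → 0 H
  atom 9: C, bond orders sum to 4 (valence 4) → 0 H
  atom 10: S, bond orders sum to 1 (valence 2) → 1 H
  atom 11: C, bond orders sum to 4 (valence 4) → 0 H
  atom 12: N, bond orders sum to 1 (valence 3) → 2 H
  atom 13: C, bond orders sum to 4 (valence 4) → 0 H
  atom 14: Cl (halogen, monovalent) → 0 H
Totals → C:7, H:5, Cl:1, I:1, N:1, O:3, S:1.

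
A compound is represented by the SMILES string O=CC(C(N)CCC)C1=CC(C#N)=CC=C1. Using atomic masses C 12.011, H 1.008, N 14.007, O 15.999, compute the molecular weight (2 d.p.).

First, the molecular formula is C13H16N2O (counting implicit H from valence).
  C: 13 × 12.011 = 156.143
  H: 16 × 1.008 = 16.128
  N: 2 × 14.007 = 28.014
  O: 1 × 15.999 = 15.999
Sum: 13×12.011 + 16×1.008 + 2×14.007 + 1×15.999 = 216.284 → 216.28 g/mol.

216.28 g/mol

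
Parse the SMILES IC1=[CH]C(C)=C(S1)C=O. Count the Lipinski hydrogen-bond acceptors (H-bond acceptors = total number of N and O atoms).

1

N atoms: 0; O atoms: 1.
Lipinski HBA = 0 + 1 = 1.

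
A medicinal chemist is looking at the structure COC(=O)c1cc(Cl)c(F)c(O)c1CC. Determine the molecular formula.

Walk through each heavy atom and fill implicit hydrogens from standard valence (C 4, N 3, O 2, S 2, halogen 1); for lowercase aromatic atoms, an aromatic c carries 1 H when it has two neighbours and 0 H with three, and aromatic n carries 0 H:
  atom 1: C, bond orders sum to 1 (valence 4) → 3 H
  atom 2: O, bond orders sum to 2 (valence 2) → 0 H
  atom 3: C, bond orders sum to 4 (valence 4) → 0 H
  atom 4: O, bond orders sum to 2 (valence 2) → 0 H
  atom 5: aromatic c, 3 neighbours → 0 H
  atom 6: aromatic c, 2 neighbours → 1 H
  atom 7: aromatic c, 3 neighbours → 0 H
  atom 8: Cl (halogen, monovalent) → 0 H
  atom 9: aromatic c, 3 neighbours → 0 H
  atom 10: F (halogen, monovalent) → 0 H
  atom 11: aromatic c, 3 neighbours → 0 H
  atom 12: O, bond orders sum to 1 (valence 2) → 1 H
  atom 13: aromatic c, 3 neighbours → 0 H
  atom 14: C, bond orders sum to 2 (valence 4) → 2 H
  atom 15: C, bond orders sum to 1 (valence 4) → 3 H
Totals → C:10, H:10, Cl:1, F:1, O:3.

C10H10ClFO3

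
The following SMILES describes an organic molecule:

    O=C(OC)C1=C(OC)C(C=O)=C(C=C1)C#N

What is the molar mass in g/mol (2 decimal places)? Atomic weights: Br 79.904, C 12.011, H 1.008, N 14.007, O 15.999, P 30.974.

219.20 g/mol

First, the molecular formula is C11H9NO4 (counting implicit H from valence).
  C: 11 × 12.011 = 132.121
  H: 9 × 1.008 = 9.072
  N: 1 × 14.007 = 14.007
  O: 4 × 15.999 = 63.996
Sum: 11×12.011 + 9×1.008 + 1×14.007 + 4×15.999 = 219.196 → 219.20 g/mol.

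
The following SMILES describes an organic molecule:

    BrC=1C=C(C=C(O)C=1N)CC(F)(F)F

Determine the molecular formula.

C8H7BrF3NO

Walk through each heavy atom and fill implicit hydrogens from standard valence (C 4, N 3, O 2, S 2, halogen 1):
  atom 1: Br (halogen, monovalent) → 0 H
  atom 2: C, bond orders sum to 4 (valence 4) → 0 H
  atom 3: C, bond orders sum to 3 (valence 4) → 1 H
  atom 4: C, bond orders sum to 4 (valence 4) → 0 H
  atom 5: C, bond orders sum to 3 (valence 4) → 1 H
  atom 6: C, bond orders sum to 4 (valence 4) → 0 H
  atom 7: O, bond orders sum to 1 (valence 2) → 1 H
  atom 8: C, bond orders sum to 4 (valence 4) → 0 H
  atom 9: N, bond orders sum to 1 (valence 3) → 2 H
  atom 10: C, bond orders sum to 2 (valence 4) → 2 H
  atom 11: C, bond orders sum to 4 (valence 4) → 0 H
  atom 12: F (halogen, monovalent) → 0 H
  atom 13: F (halogen, monovalent) → 0 H
  atom 14: F (halogen, monovalent) → 0 H
Totals → C:8, H:7, Br:1, F:3, N:1, O:1.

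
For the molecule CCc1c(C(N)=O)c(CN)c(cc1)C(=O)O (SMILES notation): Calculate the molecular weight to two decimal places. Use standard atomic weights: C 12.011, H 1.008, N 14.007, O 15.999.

222.24 g/mol

First, the molecular formula is C11H14N2O3 (counting implicit H from valence).
  C: 11 × 12.011 = 132.121
  H: 14 × 1.008 = 14.112
  N: 2 × 14.007 = 28.014
  O: 3 × 15.999 = 47.997
Sum: 11×12.011 + 14×1.008 + 2×14.007 + 3×15.999 = 222.244 → 222.24 g/mol.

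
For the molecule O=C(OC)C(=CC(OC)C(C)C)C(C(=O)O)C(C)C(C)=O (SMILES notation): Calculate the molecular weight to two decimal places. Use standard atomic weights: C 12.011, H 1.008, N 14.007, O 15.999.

First, the molecular formula is C15H24O6 (counting implicit H from valence).
  C: 15 × 12.011 = 180.165
  H: 24 × 1.008 = 24.192
  O: 6 × 15.999 = 95.994
Sum: 15×12.011 + 24×1.008 + 6×15.999 = 300.351 → 300.35 g/mol.

300.35 g/mol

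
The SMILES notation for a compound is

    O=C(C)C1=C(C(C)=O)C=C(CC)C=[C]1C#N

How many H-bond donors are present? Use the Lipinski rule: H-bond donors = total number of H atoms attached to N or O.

0

Donors: find every N or O and count the H atoms it carries.
  atom 1 (O): bond orders sum to 2 → 0 H
  atom 8 (O): bond orders sum to 2 → 0 H
  atom 16 (N): bond orders sum to 3 → 0 H
Lipinski HBD = 0.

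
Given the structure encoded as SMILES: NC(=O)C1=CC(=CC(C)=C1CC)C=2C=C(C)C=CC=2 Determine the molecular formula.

Walk through each heavy atom and fill implicit hydrogens from standard valence (C 4, N 3, O 2, S 2, halogen 1):
  atom 1: N, bond orders sum to 1 (valence 3) → 2 H
  atom 2: C, bond orders sum to 4 (valence 4) → 0 H
  atom 3: O, bond orders sum to 2 (valence 2) → 0 H
  atom 4: C, bond orders sum to 4 (valence 4) → 0 H
  atom 5: C, bond orders sum to 3 (valence 4) → 1 H
  atom 6: C, bond orders sum to 4 (valence 4) → 0 H
  atom 7: C, bond orders sum to 3 (valence 4) → 1 H
  atom 8: C, bond orders sum to 4 (valence 4) → 0 H
  atom 9: C, bond orders sum to 1 (valence 4) → 3 H
  atom 10: C, bond orders sum to 4 (valence 4) → 0 H
  atom 11: C, bond orders sum to 2 (valence 4) → 2 H
  atom 12: C, bond orders sum to 1 (valence 4) → 3 H
  atom 13: C, bond orders sum to 4 (valence 4) → 0 H
  atom 14: C, bond orders sum to 3 (valence 4) → 1 H
  atom 15: C, bond orders sum to 4 (valence 4) → 0 H
  atom 16: C, bond orders sum to 1 (valence 4) → 3 H
  atom 17: C, bond orders sum to 3 (valence 4) → 1 H
  atom 18: C, bond orders sum to 3 (valence 4) → 1 H
  atom 19: C, bond orders sum to 3 (valence 4) → 1 H
Totals → C:17, H:19, N:1, O:1.

C17H19NO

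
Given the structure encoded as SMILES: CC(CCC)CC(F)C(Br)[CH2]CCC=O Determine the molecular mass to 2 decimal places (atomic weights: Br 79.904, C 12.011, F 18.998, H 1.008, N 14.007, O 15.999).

First, the molecular formula is C12H22BrFO (counting implicit H from valence).
  Br: 1 × 79.904 = 79.904
  C: 12 × 12.011 = 144.132
  F: 1 × 18.998 = 18.998
  H: 22 × 1.008 = 22.176
  O: 1 × 15.999 = 15.999
Sum: 1×79.904 + 12×12.011 + 1×18.998 + 22×1.008 + 1×15.999 = 281.209 → 281.21 g/mol.

281.21 g/mol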